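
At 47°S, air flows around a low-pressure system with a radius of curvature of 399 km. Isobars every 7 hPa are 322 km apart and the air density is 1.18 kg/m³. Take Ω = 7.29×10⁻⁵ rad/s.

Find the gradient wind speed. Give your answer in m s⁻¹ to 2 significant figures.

13 m s⁻¹

Coriolis parameter at 47°S:
f = 2Ω sin φ = 2 × 7.29×10⁻⁵ × sin 47° = 1.07×10⁻⁴ s⁻¹
Pressure gradient: |∂P/∂n| = 700 Pa / 322000 m = 2.17×10⁻³ Pa/m
Geostrophic speed: V_g = |∂P/∂n|/(fρ) = 2.17×10⁻³/(1.07×10⁻⁴ × 1.18) = 17.3 m/s
Around a low, centrifugal force acts outward with Coriolis, so pressure-gradient force balances both:
(1/ρ)|∂P/∂n| = fV + V²/R  →  V² + fR·V − fR·V_g = 0
With fR = 1.07×10⁻⁴ × 399×10³ m = 42.5 m/s:
V = [−fR + √((fR)² + 4 fR V_g)]/2 = [−42.5 + √(42.5² + 4×42.5×17.3)]/2 = 13.2 m/s
Subgeostrophic (V < V_g = 17.3 m/s), as expected around a low.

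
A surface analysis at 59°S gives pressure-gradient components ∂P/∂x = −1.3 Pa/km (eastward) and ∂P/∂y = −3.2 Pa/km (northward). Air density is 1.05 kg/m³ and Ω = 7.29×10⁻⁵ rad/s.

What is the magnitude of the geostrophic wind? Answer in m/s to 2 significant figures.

26 m/s

Coriolis parameter at 59°S:
f = 2Ω sin φ = 2 × 7.29×10⁻⁵ × sin 59° = 1.25×10⁻⁴ s⁻¹
In the Southern Hemisphere f is negative: f = −1.25×10⁻⁴ s⁻¹.
Component geostrophic relations (x east, y north):
u_g = −(1/(fρ)) ∂P/∂y,  v_g = (1/(fρ)) ∂P/∂x
u_g = −(−3.2×10⁻³)/(−1.25×10⁻⁴ × 1.05) = −24.4 m/s;  v_g = (−1.3×10⁻³)/(−1.25×10⁻⁴ × 1.05) = 9.91 m/s
|V_g| = √(u_g² + v_g²) = 26.3 m/s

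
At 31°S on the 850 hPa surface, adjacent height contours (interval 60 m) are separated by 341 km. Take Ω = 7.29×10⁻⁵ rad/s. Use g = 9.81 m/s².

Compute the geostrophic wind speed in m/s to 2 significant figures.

23 m/s

Coriolis parameter at 31°S:
f = 2Ω sin φ = 2 × 7.29×10⁻⁵ × sin 31° = 7.51×10⁻⁵ s⁻¹
Height gradient: |∂Z/∂n| = 60 m / 341000 m = 1.76×10⁻⁴
On a pressure surface, geostrophic balance gives V_g = (g/f)|∂Z/∂n|:
V_g = 9.81 × 1.76×10⁻⁴ / 7.51×10⁻⁵ = 23.0 m/s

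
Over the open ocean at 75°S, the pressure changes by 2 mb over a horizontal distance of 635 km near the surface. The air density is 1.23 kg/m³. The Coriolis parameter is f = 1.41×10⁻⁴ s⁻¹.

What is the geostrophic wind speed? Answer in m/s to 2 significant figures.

Pressure gradient: |∂P/∂n| = 200 Pa / 635000 m = 3.15×10⁻⁴ Pa/m
Geostrophic balance (pressure-gradient force = Coriolis force):
V_g = (1/(fρ)) |∂P/∂n| = 3.15×10⁻⁴ / (1.41×10⁻⁴ × 1.23) = 1.82 m/s

1.8 m/s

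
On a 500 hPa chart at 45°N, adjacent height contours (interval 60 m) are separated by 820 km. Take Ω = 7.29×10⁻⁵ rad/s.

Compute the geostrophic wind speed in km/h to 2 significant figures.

Coriolis parameter at 45°N:
f = 2Ω sin φ = 2 × 7.29×10⁻⁵ × sin 45° = 1.03×10⁻⁴ s⁻¹
Height gradient: |∂Z/∂n| = 60 m / 820000 m = 7.32×10⁻⁵
On a pressure surface, geostrophic balance gives V_g = (g/f)|∂Z/∂n|:
V_g = 9.81 × 7.32×10⁻⁵ / 1.03×10⁻⁴ = 6.96 m/s
Converting: 6.96 m/s × 3.6 = 25 km/h

25 km/h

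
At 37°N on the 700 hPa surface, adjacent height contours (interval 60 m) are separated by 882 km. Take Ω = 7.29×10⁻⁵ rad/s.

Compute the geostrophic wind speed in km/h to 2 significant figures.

Coriolis parameter at 37°N:
f = 2Ω sin φ = 2 × 7.29×10⁻⁵ × sin 37° = 8.77×10⁻⁵ s⁻¹
Height gradient: |∂Z/∂n| = 60 m / 882000 m = 6.80×10⁻⁵
On a pressure surface, geostrophic balance gives V_g = (g/f)|∂Z/∂n|:
V_g = 9.81 × 6.80×10⁻⁵ / 8.77×10⁻⁵ = 7.61 m/s
Converting: 7.61 m/s × 3.6 = 27 km/h

27 km/h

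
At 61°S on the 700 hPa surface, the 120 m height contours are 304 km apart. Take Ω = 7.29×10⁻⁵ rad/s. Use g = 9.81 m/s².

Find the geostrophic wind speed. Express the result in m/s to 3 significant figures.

30.4 m/s

Coriolis parameter at 61°S:
f = 2Ω sin φ = 2 × 7.29×10⁻⁵ × sin 61° = 1.28×10⁻⁴ s⁻¹
Height gradient: |∂Z/∂n| = 120 m / 304000 m = 3.95×10⁻⁴
On a pressure surface, geostrophic balance gives V_g = (g/f)|∂Z/∂n|:
V_g = 9.81 × 3.95×10⁻⁴ / 1.28×10⁻⁴ = 30.4 m/s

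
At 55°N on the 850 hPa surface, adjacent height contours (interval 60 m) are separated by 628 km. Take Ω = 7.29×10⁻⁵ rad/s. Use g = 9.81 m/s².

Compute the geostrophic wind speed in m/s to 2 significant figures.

Coriolis parameter at 55°N:
f = 2Ω sin φ = 2 × 7.29×10⁻⁵ × sin 55° = 1.19×10⁻⁴ s⁻¹
Height gradient: |∂Z/∂n| = 60 m / 628000 m = 9.55×10⁻⁵
On a pressure surface, geostrophic balance gives V_g = (g/f)|∂Z/∂n|:
V_g = 9.81 × 9.55×10⁻⁵ / 1.19×10⁻⁴ = 7.85 m/s

7.8 m/s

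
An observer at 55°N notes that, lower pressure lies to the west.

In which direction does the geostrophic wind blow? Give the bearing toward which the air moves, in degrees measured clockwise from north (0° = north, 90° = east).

000°

The pressure-gradient force points toward the west (bearing 270°).
Geostrophic balance: in the Northern Hemisphere the Coriolis force deflects motion to the right, so the geostrophic wind blows 90° to the right of the pressure-gradient force (low pressure on the left).
Rotating 270° by 90° clockwise gives 000° — the wind blows toward the north.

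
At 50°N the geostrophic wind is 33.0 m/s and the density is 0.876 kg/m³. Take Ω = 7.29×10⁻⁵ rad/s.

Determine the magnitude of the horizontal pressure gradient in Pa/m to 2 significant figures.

Coriolis parameter at 50°N:
f = 2Ω sin φ = 2 × 7.29×10⁻⁵ × sin 50° = 1.12×10⁻⁴ s⁻¹
Geostrophic balance rearranged: |∂P/∂n| = f ρ V_g
|∂P/∂n| = 1.12×10⁻⁴ × 0.876 × 33.0 = 3.23×10⁻³ Pa/m

3.2×10⁻³ Pa/m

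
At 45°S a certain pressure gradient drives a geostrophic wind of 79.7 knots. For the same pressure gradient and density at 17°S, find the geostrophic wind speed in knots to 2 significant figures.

With the same pressure gradient and density, V_g ∝ 1/f ∝ 1/sin φ.
V₂ = V₁ · sin φ₁ / sin φ₂ = 79.7 × sin 45° / sin 17°
V₂ = 79.7 × 0.7071/0.2924 = 190 knots

190 knots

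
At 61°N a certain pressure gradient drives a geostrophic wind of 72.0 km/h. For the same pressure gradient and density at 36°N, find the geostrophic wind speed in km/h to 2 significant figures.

110 km/h

With the same pressure gradient and density, V_g ∝ 1/f ∝ 1/sin φ.
V₂ = V₁ · sin φ₁ / sin φ₂ = 72.0 × sin 61° / sin 36°
V₂ = 72.0 × 0.8746/0.5878 = 110 km/h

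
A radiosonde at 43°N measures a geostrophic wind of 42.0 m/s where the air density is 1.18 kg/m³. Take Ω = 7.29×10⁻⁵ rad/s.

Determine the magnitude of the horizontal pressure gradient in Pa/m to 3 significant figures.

Coriolis parameter at 43°N:
f = 2Ω sin φ = 2 × 7.29×10⁻⁵ × sin 43° = 9.94×10⁻⁵ s⁻¹
Geostrophic balance rearranged: |∂P/∂n| = f ρ V_g
|∂P/∂n| = 9.94×10⁻⁵ × 1.18 × 42.0 = 4.93×10⁻³ Pa/m

4.93×10⁻³ Pa/m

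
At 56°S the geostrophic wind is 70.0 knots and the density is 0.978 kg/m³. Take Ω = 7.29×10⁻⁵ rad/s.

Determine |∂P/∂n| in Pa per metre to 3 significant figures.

Coriolis parameter at 56°S:
f = 2Ω sin φ = 2 × 7.29×10⁻⁵ × sin 56° = 1.21×10⁻⁴ s⁻¹
Wind speed in SI: 70.0 knots = 36.0 m/s
Geostrophic balance rearranged: |∂P/∂n| = f ρ V_g
|∂P/∂n| = 1.21×10⁻⁴ × 0.978 × 36.0 = 4.26×10⁻³ Pa/m

4.26×10⁻³ Pa/m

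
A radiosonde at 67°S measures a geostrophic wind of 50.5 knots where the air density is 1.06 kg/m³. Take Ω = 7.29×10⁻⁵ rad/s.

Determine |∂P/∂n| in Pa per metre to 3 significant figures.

3.70×10⁻³ Pa/m

Coriolis parameter at 67°S:
f = 2Ω sin φ = 2 × 7.29×10⁻⁵ × sin 67° = 1.34×10⁻⁴ s⁻¹
Wind speed in SI: 50.5 knots = 26.0 m/s
Geostrophic balance rearranged: |∂P/∂n| = f ρ V_g
|∂P/∂n| = 1.34×10⁻⁴ × 1.06 × 26.0 = 3.70×10⁻³ Pa/m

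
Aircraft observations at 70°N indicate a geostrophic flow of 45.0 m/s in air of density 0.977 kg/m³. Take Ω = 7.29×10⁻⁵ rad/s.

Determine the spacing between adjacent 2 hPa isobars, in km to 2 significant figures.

Coriolis parameter at 70°N:
f = 2Ω sin φ = 2 × 7.29×10⁻⁵ × sin 70° = 1.37×10⁻⁴ s⁻¹
Geostrophic balance rearranged: |∂P/∂n| = f ρ V_g
|∂P/∂n| = 1.37×10⁻⁴ × 0.977 × 45.0 = 6.02×10⁻³ Pa/m
Isobar spacing: Δn = ΔP/|∂P/∂n| = 200 Pa / 6.02×10⁻³ Pa/m = 33203 m ≈ 33 km

33 km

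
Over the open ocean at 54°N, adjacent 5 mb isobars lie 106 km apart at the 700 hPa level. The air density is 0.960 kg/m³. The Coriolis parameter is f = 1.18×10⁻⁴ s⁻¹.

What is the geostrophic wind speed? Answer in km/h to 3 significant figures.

Pressure gradient: |∂P/∂n| = 500 Pa / 106000 m = 4.72×10⁻³ Pa/m
Geostrophic balance (pressure-gradient force = Coriolis force):
V_g = (1/(fρ)) |∂P/∂n| = 4.72×10⁻³ / (1.18×10⁻⁴ × 0.960) = 41.6 m/s
Converting: 41.6 m/s × 3.6 = 150 km/h

150 km/h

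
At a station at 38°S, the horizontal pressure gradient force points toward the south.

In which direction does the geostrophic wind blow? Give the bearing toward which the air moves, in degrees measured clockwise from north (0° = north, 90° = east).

The pressure-gradient force points toward the south (bearing 180°).
Geostrophic balance: in the Southern Hemisphere the Coriolis force deflects motion to the left, so the geostrophic wind blows 90° to the left of the pressure-gradient force (low pressure on the right).
Rotating 180° by 90° counterclockwise gives 090° — the wind blows toward the east.

090°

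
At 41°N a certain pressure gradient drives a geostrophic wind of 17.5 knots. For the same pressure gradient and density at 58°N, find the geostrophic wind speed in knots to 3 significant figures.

With the same pressure gradient and density, V_g ∝ 1/f ∝ 1/sin φ.
V₂ = V₁ · sin φ₁ / sin φ₂ = 17.5 × sin 41° / sin 58°
V₂ = 17.5 × 0.6561/0.8480 = 13.5 knots

13.5 knots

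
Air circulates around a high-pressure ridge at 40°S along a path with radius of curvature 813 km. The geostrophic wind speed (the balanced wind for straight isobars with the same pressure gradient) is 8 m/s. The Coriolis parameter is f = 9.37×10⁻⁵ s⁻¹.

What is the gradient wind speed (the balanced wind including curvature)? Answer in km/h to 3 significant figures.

32.7 km/h

Around a high, pressure-gradient force acts outward with centrifugal, so Coriolis balances both:
fV = (1/ρ)|∂P/∂n| + V²/R  →  V² − fR·V + fR·V_g = 0
With fR = 9.37×10⁻⁵ × 813×10³ m = 76.2 m/s:
V = [fR − √((fR)² − 4 fR V_g)]/2 = [76.2 − √(76.2² − 4×76.2×8)]/2 = 9.08 m/s
Supergeostrophic (V > V_g = 8 m/s), as expected around a high.
Converting: 9.08 m/s × 3.6 = 32.7 km/h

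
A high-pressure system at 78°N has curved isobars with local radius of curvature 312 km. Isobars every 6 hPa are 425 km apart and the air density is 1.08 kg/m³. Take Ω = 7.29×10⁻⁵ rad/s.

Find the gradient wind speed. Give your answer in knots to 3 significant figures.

Coriolis parameter at 78°N:
f = 2Ω sin φ = 2 × 7.29×10⁻⁵ × sin 78° = 1.43×10⁻⁴ s⁻¹
Pressure gradient: |∂P/∂n| = 600 Pa / 425000 m = 1.41×10⁻³ Pa/m
Geostrophic speed: V_g = |∂P/∂n|/(fρ) = 1.41×10⁻³/(1.43×10⁻⁴ × 1.08) = 9.17 m/s
Around a high, pressure-gradient force acts outward with centrifugal, so Coriolis balances both:
fV = (1/ρ)|∂P/∂n| + V²/R  →  V² − fR·V + fR·V_g = 0
With fR = 1.43×10⁻⁴ × 312×10³ m = 44.5 m/s:
V = [fR − √((fR)² − 4 fR V_g)]/2 = [44.5 − √(44.5² − 4×44.5×9.17)]/2 = 12.9 m/s
Supergeostrophic (V > V_g = 9.17 m/s), as expected around a high.
Converting: 12.9 m/s × 1.944 = 25.1 knots

25.1 knots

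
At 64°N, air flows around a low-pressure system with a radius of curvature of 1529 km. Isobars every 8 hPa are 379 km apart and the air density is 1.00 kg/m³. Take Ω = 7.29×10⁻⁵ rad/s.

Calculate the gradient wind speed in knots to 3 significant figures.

29.1 knots

Coriolis parameter at 64°N:
f = 2Ω sin φ = 2 × 7.29×10⁻⁵ × sin 64° = 1.31×10⁻⁴ s⁻¹
Pressure gradient: |∂P/∂n| = 800 Pa / 379000 m = 2.11×10⁻³ Pa/m
Geostrophic speed: V_g = |∂P/∂n|/(fρ) = 2.11×10⁻³/(1.31×10⁻⁴ × 1.00) = 16.1 m/s
Around a low, centrifugal force acts outward with Coriolis, so pressure-gradient force balances both:
(1/ρ)|∂P/∂n| = fV + V²/R  →  V² + fR·V − fR·V_g = 0
With fR = 1.31×10⁻⁴ × 1529×10³ m = 200 m/s:
V = [−fR + √((fR)² + 4 fR V_g)]/2 = [−200 + √(200² + 4×200×16.1)]/2 = 15 m/s
Subgeostrophic (V < V_g = 16.1 m/s), as expected around a low.
Converting: 15 m/s × 1.944 = 29.1 knots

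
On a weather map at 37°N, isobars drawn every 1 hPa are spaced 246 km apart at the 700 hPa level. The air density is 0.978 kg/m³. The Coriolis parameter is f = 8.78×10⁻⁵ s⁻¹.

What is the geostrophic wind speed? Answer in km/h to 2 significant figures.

17 km/h

Pressure gradient: |∂P/∂n| = 100 Pa / 246000 m = 4.07×10⁻⁴ Pa/m
Geostrophic balance (pressure-gradient force = Coriolis force):
V_g = (1/(fρ)) |∂P/∂n| = 4.07×10⁻⁴ / (8.78×10⁻⁵ × 0.978) = 4.73 m/s
Converting: 4.73 m/s × 3.6 = 17 km/h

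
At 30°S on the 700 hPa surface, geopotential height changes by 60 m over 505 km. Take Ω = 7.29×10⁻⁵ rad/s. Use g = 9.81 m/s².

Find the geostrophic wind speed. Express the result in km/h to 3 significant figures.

57.6 km/h

Coriolis parameter at 30°S:
f = 2Ω sin φ = 2 × 7.29×10⁻⁵ × sin 30° = 7.29×10⁻⁵ s⁻¹
Height gradient: |∂Z/∂n| = 60 m / 505000 m = 1.19×10⁻⁴
On a pressure surface, geostrophic balance gives V_g = (g/f)|∂Z/∂n|:
V_g = 9.81 × 1.19×10⁻⁴ / 7.29×10⁻⁵ = 16.0 m/s
Converting: 16.0 m/s × 3.6 = 57.6 km/h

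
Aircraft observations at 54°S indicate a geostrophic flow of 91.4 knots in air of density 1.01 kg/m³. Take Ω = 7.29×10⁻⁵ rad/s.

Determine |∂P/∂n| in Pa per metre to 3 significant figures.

5.60×10⁻³ Pa/m

Coriolis parameter at 54°S:
f = 2Ω sin φ = 2 × 7.29×10⁻⁵ × sin 54° = 1.18×10⁻⁴ s⁻¹
Wind speed in SI: 91.4 knots = 47.0 m/s
Geostrophic balance rearranged: |∂P/∂n| = f ρ V_g
|∂P/∂n| = 1.18×10⁻⁴ × 1.01 × 47.0 = 5.60×10⁻³ Pa/m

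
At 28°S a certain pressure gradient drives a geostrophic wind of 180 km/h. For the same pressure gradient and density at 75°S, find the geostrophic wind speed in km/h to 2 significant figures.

With the same pressure gradient and density, V_g ∝ 1/f ∝ 1/sin φ.
V₂ = V₁ · sin φ₁ / sin φ₂ = 180 × sin 28° / sin 75°
V₂ = 180 × 0.4695/0.9659 = 87 km/h

87 km/h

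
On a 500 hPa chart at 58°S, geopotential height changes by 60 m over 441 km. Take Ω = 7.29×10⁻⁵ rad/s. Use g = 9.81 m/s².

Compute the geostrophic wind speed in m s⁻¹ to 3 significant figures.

Coriolis parameter at 58°S:
f = 2Ω sin φ = 2 × 7.29×10⁻⁵ × sin 58° = 1.24×10⁻⁴ s⁻¹
Height gradient: |∂Z/∂n| = 60 m / 441000 m = 1.36×10⁻⁴
On a pressure surface, geostrophic balance gives V_g = (g/f)|∂Z/∂n|:
V_g = 9.81 × 1.36×10⁻⁴ / 1.24×10⁻⁴ = 10.8 m/s

10.8 m s⁻¹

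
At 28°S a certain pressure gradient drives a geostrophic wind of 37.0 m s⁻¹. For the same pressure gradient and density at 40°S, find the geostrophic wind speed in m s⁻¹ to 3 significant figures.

With the same pressure gradient and density, V_g ∝ 1/f ∝ 1/sin φ.
V₂ = V₁ · sin φ₁ / sin φ₂ = 37.0 × sin 28° / sin 40°
V₂ = 37.0 × 0.4695/0.6428 = 27.0 m s⁻¹

27.0 m s⁻¹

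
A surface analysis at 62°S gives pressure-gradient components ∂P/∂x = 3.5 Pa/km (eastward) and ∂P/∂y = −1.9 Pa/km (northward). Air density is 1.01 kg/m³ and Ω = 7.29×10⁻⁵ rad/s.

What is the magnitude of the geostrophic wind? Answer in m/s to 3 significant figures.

Coriolis parameter at 62°S:
f = 2Ω sin φ = 2 × 7.29×10⁻⁵ × sin 62° = 1.29×10⁻⁴ s⁻¹
In the Southern Hemisphere f is negative: f = −1.29×10⁻⁴ s⁻¹.
Component geostrophic relations (x east, y north):
u_g = −(1/(fρ)) ∂P/∂y,  v_g = (1/(fρ)) ∂P/∂x
u_g = −(−1.9×10⁻³)/(−1.29×10⁻⁴ × 1.01) = −14.6 m/s;  v_g = (3.5×10⁻³)/(−1.29×10⁻⁴ × 1.01) = −26.9 m/s
|V_g| = √(u_g² + v_g²) = 30.6 m/s

30.6 m/s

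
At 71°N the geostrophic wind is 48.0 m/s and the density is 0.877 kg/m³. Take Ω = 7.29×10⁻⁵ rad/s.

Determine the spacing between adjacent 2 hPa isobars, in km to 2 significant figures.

Coriolis parameter at 71°N:
f = 2Ω sin φ = 2 × 7.29×10⁻⁵ × sin 71° = 1.38×10⁻⁴ s⁻¹
Geostrophic balance rearranged: |∂P/∂n| = f ρ V_g
|∂P/∂n| = 1.38×10⁻⁴ × 0.877 × 48.0 = 5.80×10⁻³ Pa/m
Isobar spacing: Δn = ΔP/|∂P/∂n| = 200 Pa / 5.80×10⁻³ Pa/m = 34464 m ≈ 34 km

34 km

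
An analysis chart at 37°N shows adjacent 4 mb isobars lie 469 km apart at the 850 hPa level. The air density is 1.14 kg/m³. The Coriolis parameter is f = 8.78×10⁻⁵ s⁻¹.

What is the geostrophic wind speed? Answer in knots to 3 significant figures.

Pressure gradient: |∂P/∂n| = 400 Pa / 469000 m = 8.53×10⁻⁴ Pa/m
Geostrophic balance (pressure-gradient force = Coriolis force):
V_g = (1/(fρ)) |∂P/∂n| = 8.53×10⁻⁴ / (8.78×10⁻⁵ × 1.14) = 8.52 m/s
Converting: 8.52 m/s × 1.944 = 16.6 knots

16.6 knots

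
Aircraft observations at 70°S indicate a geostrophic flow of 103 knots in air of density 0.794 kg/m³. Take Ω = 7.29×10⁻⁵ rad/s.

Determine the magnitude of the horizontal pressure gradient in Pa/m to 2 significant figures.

5.8×10⁻³ Pa/m

Coriolis parameter at 70°S:
f = 2Ω sin φ = 2 × 7.29×10⁻⁵ × sin 70° = 1.37×10⁻⁴ s⁻¹
Wind speed in SI: 103 knots = 53.0 m/s
Geostrophic balance rearranged: |∂P/∂n| = f ρ V_g
|∂P/∂n| = 1.37×10⁻⁴ × 0.794 × 53.0 = 5.76×10⁻³ Pa/m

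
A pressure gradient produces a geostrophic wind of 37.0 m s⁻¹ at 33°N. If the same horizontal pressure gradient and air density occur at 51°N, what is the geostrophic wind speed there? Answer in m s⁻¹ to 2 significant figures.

26 m s⁻¹

With the same pressure gradient and density, V_g ∝ 1/f ∝ 1/sin φ.
V₂ = V₁ · sin φ₁ / sin φ₂ = 37.0 × sin 33° / sin 51°
V₂ = 37.0 × 0.5446/0.7771 = 26 m s⁻¹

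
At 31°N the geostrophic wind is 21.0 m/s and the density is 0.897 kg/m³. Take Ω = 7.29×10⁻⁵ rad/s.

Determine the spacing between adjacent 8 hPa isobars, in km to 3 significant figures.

Coriolis parameter at 31°N:
f = 2Ω sin φ = 2 × 7.29×10⁻⁵ × sin 31° = 7.51×10⁻⁵ s⁻¹
Geostrophic balance rearranged: |∂P/∂n| = f ρ V_g
|∂P/∂n| = 7.51×10⁻⁵ × 0.897 × 21.0 = 1.41×10⁻³ Pa/m
Isobar spacing: Δn = ΔP/|∂P/∂n| = 800 Pa / 1.41×10⁻³ Pa/m = 565564 m ≈ 566 km

566 km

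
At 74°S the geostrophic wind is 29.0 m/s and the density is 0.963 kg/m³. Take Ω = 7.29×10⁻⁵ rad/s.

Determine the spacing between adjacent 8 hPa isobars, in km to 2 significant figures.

200 km

Coriolis parameter at 74°S:
f = 2Ω sin φ = 2 × 7.29×10⁻⁵ × sin 74° = 1.40×10⁻⁴ s⁻¹
Geostrophic balance rearranged: |∂P/∂n| = f ρ V_g
|∂P/∂n| = 1.40×10⁻⁴ × 0.963 × 29.0 = 3.91×10⁻³ Pa/m
Isobar spacing: Δn = ΔP/|∂P/∂n| = 800 Pa / 3.91×10⁻³ Pa/m = 204393 m ≈ 200 km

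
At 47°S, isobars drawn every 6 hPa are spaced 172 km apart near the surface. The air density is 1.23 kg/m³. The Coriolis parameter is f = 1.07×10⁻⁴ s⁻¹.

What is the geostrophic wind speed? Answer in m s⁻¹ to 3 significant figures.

26.5 m s⁻¹

Pressure gradient: |∂P/∂n| = 600 Pa / 172000 m = 3.49×10⁻³ Pa/m
Geostrophic balance (pressure-gradient force = Coriolis force):
V_g = (1/(fρ)) |∂P/∂n| = 3.49×10⁻³ / (1.07×10⁻⁴ × 1.23) = 26.5 m/s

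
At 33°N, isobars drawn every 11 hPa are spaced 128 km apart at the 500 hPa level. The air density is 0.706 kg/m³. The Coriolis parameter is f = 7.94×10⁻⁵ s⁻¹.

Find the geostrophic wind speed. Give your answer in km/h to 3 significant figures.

Pressure gradient: |∂P/∂n| = 1100 Pa / 128000 m = 8.59×10⁻³ Pa/m
Geostrophic balance (pressure-gradient force = Coriolis force):
V_g = (1/(fρ)) |∂P/∂n| = 8.59×10⁻³ / (7.94×10⁻⁵ × 0.706) = 153 m/s
Converting: 153 m/s × 3.6 = 552 km/h

552 km/h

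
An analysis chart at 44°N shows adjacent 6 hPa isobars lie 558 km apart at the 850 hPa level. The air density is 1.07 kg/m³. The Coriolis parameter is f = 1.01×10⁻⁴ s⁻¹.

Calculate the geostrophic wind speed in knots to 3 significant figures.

19.3 knots

Pressure gradient: |∂P/∂n| = 600 Pa / 558000 m = 1.08×10⁻³ Pa/m
Geostrophic balance (pressure-gradient force = Coriolis force):
V_g = (1/(fρ)) |∂P/∂n| = 1.08×10⁻³ / (1.01×10⁻⁴ × 1.07) = 9.95 m/s
Converting: 9.95 m/s × 1.944 = 19.3 knots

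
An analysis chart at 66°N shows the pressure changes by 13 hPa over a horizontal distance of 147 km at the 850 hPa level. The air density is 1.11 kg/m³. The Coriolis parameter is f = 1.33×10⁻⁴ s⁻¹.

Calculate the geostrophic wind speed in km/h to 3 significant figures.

Pressure gradient: |∂P/∂n| = 1300 Pa / 147000 m = 8.84×10⁻³ Pa/m
Geostrophic balance (pressure-gradient force = Coriolis force):
V_g = (1/(fρ)) |∂P/∂n| = 8.84×10⁻³ / (1.33×10⁻⁴ × 1.11) = 59.9 m/s
Converting: 59.9 m/s × 3.6 = 216 km/h

216 km/h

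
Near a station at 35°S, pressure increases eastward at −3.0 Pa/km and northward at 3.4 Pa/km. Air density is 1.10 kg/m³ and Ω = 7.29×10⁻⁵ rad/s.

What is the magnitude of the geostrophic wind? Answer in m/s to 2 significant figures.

Coriolis parameter at 35°S:
f = 2Ω sin φ = 2 × 7.29×10⁻⁵ × sin 35° = 8.36×10⁻⁵ s⁻¹
In the Southern Hemisphere f is negative: f = −8.36×10⁻⁵ s⁻¹.
Component geostrophic relations (x east, y north):
u_g = −(1/(fρ)) ∂P/∂y,  v_g = (1/(fρ)) ∂P/∂x
u_g = −(3.4×10⁻³)/(−8.36×10⁻⁵ × 1.10) = 37.0 m/s;  v_g = (−3.0×10⁻³)/(−8.36×10⁻⁵ × 1.10) = 32.6 m/s
|V_g| = √(u_g² + v_g²) = 49.3 m/s

49 m/s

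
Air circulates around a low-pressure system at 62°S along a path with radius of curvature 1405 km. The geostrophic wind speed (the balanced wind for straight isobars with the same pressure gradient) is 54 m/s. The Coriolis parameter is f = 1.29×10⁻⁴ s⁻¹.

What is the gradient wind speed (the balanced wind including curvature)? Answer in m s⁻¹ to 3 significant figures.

Around a low, centrifugal force acts outward with Coriolis, so pressure-gradient force balances both:
(1/ρ)|∂P/∂n| = fV + V²/R  →  V² + fR·V − fR·V_g = 0
With fR = 1.29×10⁻⁴ × 1405×10³ m = 181 m/s:
V = [−fR + √((fR)² + 4 fR V_g)]/2 = [−181 + √(181² + 4×181×54)]/2 = 43.5 m/s
Subgeostrophic (V < V_g = 54 m/s), as expected around a low.

43.5 m s⁻¹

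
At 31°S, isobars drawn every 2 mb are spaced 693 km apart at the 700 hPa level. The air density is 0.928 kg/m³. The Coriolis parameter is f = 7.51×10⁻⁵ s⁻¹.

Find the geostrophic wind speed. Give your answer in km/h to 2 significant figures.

15 km/h

Pressure gradient: |∂P/∂n| = 200 Pa / 693000 m = 2.89×10⁻⁴ Pa/m
Geostrophic balance (pressure-gradient force = Coriolis force):
V_g = (1/(fρ)) |∂P/∂n| = 2.89×10⁻⁴ / (7.51×10⁻⁵ × 0.928) = 4.14 m/s
Converting: 4.14 m/s × 3.6 = 15 km/h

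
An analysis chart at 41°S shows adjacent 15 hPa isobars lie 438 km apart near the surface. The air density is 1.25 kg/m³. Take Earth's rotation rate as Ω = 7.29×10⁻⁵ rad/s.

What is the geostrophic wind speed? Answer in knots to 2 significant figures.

Coriolis parameter at 41°S:
f = 2Ω sin φ = 2 × 7.29×10⁻⁵ × sin 41° = 9.57×10⁻⁵ s⁻¹
Pressure gradient: |∂P/∂n| = 1500 Pa / 438000 m = 3.42×10⁻³ Pa/m
Geostrophic balance (pressure-gradient force = Coriolis force):
V_g = (1/(fρ)) |∂P/∂n| = 3.42×10⁻³ / (9.57×10⁻⁵ × 1.25) = 28.6 m/s
Converting: 28.6 m/s × 1.944 = 56 knots

56 knots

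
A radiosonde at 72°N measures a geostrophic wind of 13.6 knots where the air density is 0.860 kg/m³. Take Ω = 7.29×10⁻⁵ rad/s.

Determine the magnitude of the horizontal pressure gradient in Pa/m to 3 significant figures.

Coriolis parameter at 72°N:
f = 2Ω sin φ = 2 × 7.29×10⁻⁵ × sin 72° = 1.39×10⁻⁴ s⁻¹
Wind speed in SI: 13.6 knots = 7.00 m/s
Geostrophic balance rearranged: |∂P/∂n| = f ρ V_g
|∂P/∂n| = 1.39×10⁻⁴ × 0.860 × 7.00 = 8.34×10⁻⁴ Pa/m

8.34×10⁻⁴ Pa/m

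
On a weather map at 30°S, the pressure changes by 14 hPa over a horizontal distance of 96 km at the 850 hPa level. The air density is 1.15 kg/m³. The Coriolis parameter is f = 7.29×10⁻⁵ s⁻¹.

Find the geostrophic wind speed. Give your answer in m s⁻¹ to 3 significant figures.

Pressure gradient: |∂P/∂n| = 1400 Pa / 96000 m = 1.46×10⁻² Pa/m
Geostrophic balance (pressure-gradient force = Coriolis force):
V_g = (1/(fρ)) |∂P/∂n| = 1.46×10⁻² / (7.29×10⁻⁵ × 1.15) = 174 m/s

174 m s⁻¹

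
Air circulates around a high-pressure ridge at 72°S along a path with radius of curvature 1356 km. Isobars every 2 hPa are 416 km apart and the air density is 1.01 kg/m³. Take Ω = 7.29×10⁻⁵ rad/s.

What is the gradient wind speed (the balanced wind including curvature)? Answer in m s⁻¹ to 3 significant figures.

Coriolis parameter at 72°S:
f = 2Ω sin φ = 2 × 7.29×10⁻⁵ × sin 72° = 1.39×10⁻⁴ s⁻¹
Pressure gradient: |∂P/∂n| = 200 Pa / 416000 m = 4.81×10⁻⁴ Pa/m
Geostrophic speed: V_g = |∂P/∂n|/(fρ) = 4.81×10⁻⁴/(1.39×10⁻⁴ × 1.01) = 3.43 m/s
Around a high, pressure-gradient force acts outward with centrifugal, so Coriolis balances both:
fV = (1/ρ)|∂P/∂n| + V²/R  →  V² − fR·V + fR·V_g = 0
With fR = 1.39×10⁻⁴ × 1356×10³ m = 188 m/s:
V = [fR − √((fR)² − 4 fR V_g)]/2 = [188 − √(188² − 4×188×3.43)]/2 = 3.5 m/s
Supergeostrophic (V > V_g = 3.43 m/s), as expected around a high.

3.50 m s⁻¹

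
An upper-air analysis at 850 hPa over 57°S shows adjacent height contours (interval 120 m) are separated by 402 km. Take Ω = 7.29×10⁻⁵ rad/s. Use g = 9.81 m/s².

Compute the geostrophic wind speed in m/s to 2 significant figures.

24 m/s

Coriolis parameter at 57°S:
f = 2Ω sin φ = 2 × 7.29×10⁻⁵ × sin 57° = 1.22×10⁻⁴ s⁻¹
Height gradient: |∂Z/∂n| = 120 m / 402000 m = 2.99×10⁻⁴
On a pressure surface, geostrophic balance gives V_g = (g/f)|∂Z/∂n|:
V_g = 9.81 × 2.99×10⁻⁴ / 1.22×10⁻⁴ = 23.9 m/s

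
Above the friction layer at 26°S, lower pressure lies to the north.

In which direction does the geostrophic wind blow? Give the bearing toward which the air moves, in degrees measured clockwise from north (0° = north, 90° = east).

The pressure-gradient force points toward the north (bearing 000°).
Geostrophic balance: in the Southern Hemisphere the Coriolis force deflects motion to the left, so the geostrophic wind blows 90° to the left of the pressure-gradient force (low pressure on the right).
Rotating 000° by 90° counterclockwise gives 270° — the wind blows toward the west.

270°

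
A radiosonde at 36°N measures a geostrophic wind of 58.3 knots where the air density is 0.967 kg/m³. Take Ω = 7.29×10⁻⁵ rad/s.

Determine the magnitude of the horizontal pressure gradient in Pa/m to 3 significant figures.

2.49×10⁻³ Pa/m

Coriolis parameter at 36°N:
f = 2Ω sin φ = 2 × 7.29×10⁻⁵ × sin 36° = 8.57×10⁻⁵ s⁻¹
Wind speed in SI: 58.3 knots = 30.0 m/s
Geostrophic balance rearranged: |∂P/∂n| = f ρ V_g
|∂P/∂n| = 8.57×10⁻⁵ × 0.967 × 30.0 = 2.49×10⁻³ Pa/m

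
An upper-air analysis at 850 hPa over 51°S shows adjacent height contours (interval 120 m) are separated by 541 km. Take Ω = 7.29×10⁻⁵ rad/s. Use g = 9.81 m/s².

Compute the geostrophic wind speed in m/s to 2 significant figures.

19 m/s

Coriolis parameter at 51°S:
f = 2Ω sin φ = 2 × 7.29×10⁻⁵ × sin 51° = 1.13×10⁻⁴ s⁻¹
Height gradient: |∂Z/∂n| = 120 m / 541000 m = 2.22×10⁻⁴
On a pressure surface, geostrophic balance gives V_g = (g/f)|∂Z/∂n|:
V_g = 9.81 × 2.22×10⁻⁴ / 1.13×10⁻⁴ = 19.2 m/s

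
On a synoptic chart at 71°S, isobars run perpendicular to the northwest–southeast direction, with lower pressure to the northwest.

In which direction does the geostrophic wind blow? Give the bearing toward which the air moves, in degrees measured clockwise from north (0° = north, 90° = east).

The pressure-gradient force points toward the northwest (bearing 315°).
Geostrophic balance: in the Southern Hemisphere the Coriolis force deflects motion to the left, so the geostrophic wind blows 90° to the left of the pressure-gradient force (low pressure on the right).
Rotating 315° by 90° counterclockwise gives 225° — the wind blows toward the southwest.

225°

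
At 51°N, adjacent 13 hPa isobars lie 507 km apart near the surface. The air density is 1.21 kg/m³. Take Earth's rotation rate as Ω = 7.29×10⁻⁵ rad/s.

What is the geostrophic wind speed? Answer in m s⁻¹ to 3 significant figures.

Coriolis parameter at 51°N:
f = 2Ω sin φ = 2 × 7.29×10⁻⁵ × sin 51° = 1.13×10⁻⁴ s⁻¹
Pressure gradient: |∂P/∂n| = 1300 Pa / 507000 m = 2.56×10⁻³ Pa/m
Geostrophic balance (pressure-gradient force = Coriolis force):
V_g = (1/(fρ)) |∂P/∂n| = 2.56×10⁻³ / (1.13×10⁻⁴ × 1.21) = 18.7 m/s

18.7 m s⁻¹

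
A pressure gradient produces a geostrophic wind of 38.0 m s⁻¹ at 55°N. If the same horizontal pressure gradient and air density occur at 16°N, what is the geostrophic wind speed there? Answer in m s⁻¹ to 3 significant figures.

With the same pressure gradient and density, V_g ∝ 1/f ∝ 1/sin φ.
V₂ = V₁ · sin φ₁ / sin φ₂ = 38.0 × sin 55° / sin 16°
V₂ = 38.0 × 0.8192/0.2756 = 113 m s⁻¹

113 m s⁻¹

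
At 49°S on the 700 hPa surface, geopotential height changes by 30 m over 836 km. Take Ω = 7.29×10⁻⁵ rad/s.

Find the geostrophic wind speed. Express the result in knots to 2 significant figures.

Coriolis parameter at 49°S:
f = 2Ω sin φ = 2 × 7.29×10⁻⁵ × sin 49° = 1.10×10⁻⁴ s⁻¹
Height gradient: |∂Z/∂n| = 30 m / 836000 m = 3.59×10⁻⁵
On a pressure surface, geostrophic balance gives V_g = (g/f)|∂Z/∂n|:
V_g = 9.81 × 3.59×10⁻⁵ / 1.10×10⁻⁴ = 3.20 m/s
Converting: 3.20 m/s × 1.944 = 6.2 knots

6.2 knots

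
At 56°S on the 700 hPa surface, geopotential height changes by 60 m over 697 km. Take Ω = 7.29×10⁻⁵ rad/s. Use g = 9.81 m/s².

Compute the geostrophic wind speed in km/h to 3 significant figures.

Coriolis parameter at 56°S:
f = 2Ω sin φ = 2 × 7.29×10⁻⁵ × sin 56° = 1.21×10⁻⁴ s⁻¹
Height gradient: |∂Z/∂n| = 60 m / 697000 m = 8.61×10⁻⁵
On a pressure surface, geostrophic balance gives V_g = (g/f)|∂Z/∂n|:
V_g = 9.81 × 8.61×10⁻⁵ / 1.21×10⁻⁴ = 6.99 m/s
Converting: 6.99 m/s × 3.6 = 25.2 km/h

25.2 km/h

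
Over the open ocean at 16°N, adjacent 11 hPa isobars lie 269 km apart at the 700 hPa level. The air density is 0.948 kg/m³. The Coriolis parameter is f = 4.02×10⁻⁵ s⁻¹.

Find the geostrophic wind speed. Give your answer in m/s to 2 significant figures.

Pressure gradient: |∂P/∂n| = 1100 Pa / 269000 m = 4.09×10⁻³ Pa/m
Geostrophic balance (pressure-gradient force = Coriolis force):
V_g = (1/(fρ)) |∂P/∂n| = 4.09×10⁻³ / (4.02×10⁻⁵ × 0.948) = 107 m/s

110 m/s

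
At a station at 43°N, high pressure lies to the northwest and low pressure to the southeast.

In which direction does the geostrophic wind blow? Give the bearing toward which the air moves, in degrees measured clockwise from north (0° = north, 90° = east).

225°

The pressure-gradient force points toward the southeast (bearing 135°).
Geostrophic balance: in the Northern Hemisphere the Coriolis force deflects motion to the right, so the geostrophic wind blows 90° to the right of the pressure-gradient force (low pressure on the left).
Rotating 135° by 90° clockwise gives 225° — the wind blows toward the southwest.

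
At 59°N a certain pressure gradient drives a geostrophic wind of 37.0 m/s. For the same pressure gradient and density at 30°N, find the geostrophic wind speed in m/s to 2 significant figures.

63 m/s

With the same pressure gradient and density, V_g ∝ 1/f ∝ 1/sin φ.
V₂ = V₁ · sin φ₁ / sin φ₂ = 37.0 × sin 59° / sin 30°
V₂ = 37.0 × 0.8572/0.5000 = 63 m/s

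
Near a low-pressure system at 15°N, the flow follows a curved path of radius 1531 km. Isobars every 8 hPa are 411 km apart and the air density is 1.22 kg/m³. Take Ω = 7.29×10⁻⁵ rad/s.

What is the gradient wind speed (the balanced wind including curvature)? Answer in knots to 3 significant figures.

Coriolis parameter at 15°N:
f = 2Ω sin φ = 2 × 7.29×10⁻⁵ × sin 15° = 3.77×10⁻⁵ s⁻¹
Pressure gradient: |∂P/∂n| = 800 Pa / 411000 m = 1.95×10⁻³ Pa/m
Geostrophic speed: V_g = |∂P/∂n|/(fρ) = 1.95×10⁻³/(3.77×10⁻⁵ × 1.22) = 42.3 m/s
Around a low, centrifugal force acts outward with Coriolis, so pressure-gradient force balances both:
(1/ρ)|∂P/∂n| = fV + V²/R  →  V² + fR·V − fR·V_g = 0
With fR = 3.77×10⁻⁵ × 1531×10³ m = 57.8 m/s:
V = [−fR + √((fR)² + 4 fR V_g)]/2 = [−57.8 + √(57.8² + 4×57.8×42.3)]/2 = 28.4 m/s
Subgeostrophic (V < V_g = 42.3 m/s), as expected around a low.
Converting: 28.4 m/s × 1.944 = 55.1 knots

55.1 knots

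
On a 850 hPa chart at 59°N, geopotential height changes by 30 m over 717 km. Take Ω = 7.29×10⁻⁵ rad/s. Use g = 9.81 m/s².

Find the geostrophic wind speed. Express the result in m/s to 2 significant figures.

Coriolis parameter at 59°N:
f = 2Ω sin φ = 2 × 7.29×10⁻⁵ × sin 59° = 1.25×10⁻⁴ s⁻¹
Height gradient: |∂Z/∂n| = 30 m / 717000 m = 4.18×10⁻⁵
On a pressure surface, geostrophic balance gives V_g = (g/f)|∂Z/∂n|:
V_g = 9.81 × 4.18×10⁻⁵ / 1.25×10⁻⁴ = 3.28 m/s

3.3 m/s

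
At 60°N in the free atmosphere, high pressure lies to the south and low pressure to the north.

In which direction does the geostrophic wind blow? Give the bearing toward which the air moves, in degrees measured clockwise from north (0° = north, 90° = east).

090°

The pressure-gradient force points toward the north (bearing 000°).
Geostrophic balance: in the Northern Hemisphere the Coriolis force deflects motion to the right, so the geostrophic wind blows 90° to the right of the pressure-gradient force (low pressure on the left).
Rotating 000° by 90° clockwise gives 090° — the wind blows toward the east.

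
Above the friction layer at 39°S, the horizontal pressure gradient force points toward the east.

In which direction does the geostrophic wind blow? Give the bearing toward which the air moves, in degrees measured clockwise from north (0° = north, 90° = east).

The pressure-gradient force points toward the east (bearing 090°).
Geostrophic balance: in the Southern Hemisphere the Coriolis force deflects motion to the left, so the geostrophic wind blows 90° to the left of the pressure-gradient force (low pressure on the right).
Rotating 090° by 90° counterclockwise gives 000° — the wind blows toward the north.

000°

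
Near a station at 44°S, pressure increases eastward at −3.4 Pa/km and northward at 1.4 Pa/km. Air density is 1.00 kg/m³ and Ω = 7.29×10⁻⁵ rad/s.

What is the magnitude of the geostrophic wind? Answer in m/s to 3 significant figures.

36.3 m/s

Coriolis parameter at 44°S:
f = 2Ω sin φ = 2 × 7.29×10⁻⁵ × sin 44° = 1.01×10⁻⁴ s⁻¹
In the Southern Hemisphere f is negative: f = −1.01×10⁻⁴ s⁻¹.
Component geostrophic relations (x east, y north):
u_g = −(1/(fρ)) ∂P/∂y,  v_g = (1/(fρ)) ∂P/∂x
u_g = −(1.4×10⁻³)/(−1.01×10⁻⁴ × 1.00) = 13.8 m/s;  v_g = (−3.4×10⁻³)/(−1.01×10⁻⁴ × 1.00) = 33.6 m/s
|V_g| = √(u_g² + v_g²) = 36.3 m/s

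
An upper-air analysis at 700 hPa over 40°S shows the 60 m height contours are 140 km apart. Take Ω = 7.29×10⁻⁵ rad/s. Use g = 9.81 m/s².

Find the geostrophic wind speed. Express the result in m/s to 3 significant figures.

Coriolis parameter at 40°S:
f = 2Ω sin φ = 2 × 7.29×10⁻⁵ × sin 40° = 9.37×10⁻⁵ s⁻¹
Height gradient: |∂Z/∂n| = 60 m / 140000 m = 4.29×10⁻⁴
On a pressure surface, geostrophic balance gives V_g = (g/f)|∂Z/∂n|:
V_g = 9.81 × 4.29×10⁻⁴ / 9.37×10⁻⁵ = 44.9 m/s

44.9 m/s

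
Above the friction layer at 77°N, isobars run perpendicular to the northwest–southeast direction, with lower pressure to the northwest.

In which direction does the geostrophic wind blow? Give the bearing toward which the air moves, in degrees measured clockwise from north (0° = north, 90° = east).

045°

The pressure-gradient force points toward the northwest (bearing 315°).
Geostrophic balance: in the Northern Hemisphere the Coriolis force deflects motion to the right, so the geostrophic wind blows 90° to the right of the pressure-gradient force (low pressure on the left).
Rotating 315° by 90° clockwise gives 045° — the wind blows toward the northeast.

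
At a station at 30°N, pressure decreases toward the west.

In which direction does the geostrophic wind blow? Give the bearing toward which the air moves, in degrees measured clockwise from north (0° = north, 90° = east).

000°

The pressure-gradient force points toward the west (bearing 270°).
Geostrophic balance: in the Northern Hemisphere the Coriolis force deflects motion to the right, so the geostrophic wind blows 90° to the right of the pressure-gradient force (low pressure on the left).
Rotating 270° by 90° clockwise gives 000° — the wind blows toward the north.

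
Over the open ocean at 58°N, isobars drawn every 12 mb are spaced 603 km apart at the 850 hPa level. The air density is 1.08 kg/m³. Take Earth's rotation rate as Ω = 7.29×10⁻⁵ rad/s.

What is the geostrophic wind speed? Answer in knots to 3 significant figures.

Coriolis parameter at 58°N:
f = 2Ω sin φ = 2 × 7.29×10⁻⁵ × sin 58° = 1.24×10⁻⁴ s⁻¹
Pressure gradient: |∂P/∂n| = 1200 Pa / 603000 m = 1.99×10⁻³ Pa/m
Geostrophic balance (pressure-gradient force = Coriolis force):
V_g = (1/(fρ)) |∂P/∂n| = 1.99×10⁻³ / (1.24×10⁻⁴ × 1.08) = 14.9 m/s
Converting: 14.9 m/s × 1.944 = 29.0 knots

29.0 knots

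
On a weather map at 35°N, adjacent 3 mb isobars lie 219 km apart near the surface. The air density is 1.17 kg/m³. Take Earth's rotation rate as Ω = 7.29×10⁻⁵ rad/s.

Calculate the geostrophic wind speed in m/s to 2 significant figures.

14 m/s

Coriolis parameter at 35°N:
f = 2Ω sin φ = 2 × 7.29×10⁻⁵ × sin 35° = 8.36×10⁻⁵ s⁻¹
Pressure gradient: |∂P/∂n| = 300 Pa / 219000 m = 1.37×10⁻³ Pa/m
Geostrophic balance (pressure-gradient force = Coriolis force):
V_g = (1/(fρ)) |∂P/∂n| = 1.37×10⁻³ / (8.36×10⁻⁵ × 1.17) = 14.0 m/s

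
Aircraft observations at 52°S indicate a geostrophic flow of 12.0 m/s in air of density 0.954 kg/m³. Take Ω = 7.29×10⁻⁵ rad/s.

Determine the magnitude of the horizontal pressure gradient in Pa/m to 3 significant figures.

Coriolis parameter at 52°S:
f = 2Ω sin φ = 2 × 7.29×10⁻⁵ × sin 52° = 1.15×10⁻⁴ s⁻¹
Geostrophic balance rearranged: |∂P/∂n| = f ρ V_g
|∂P/∂n| = 1.15×10⁻⁴ × 0.954 × 12.0 = 1.32×10⁻³ Pa/m

1.32×10⁻³ Pa/m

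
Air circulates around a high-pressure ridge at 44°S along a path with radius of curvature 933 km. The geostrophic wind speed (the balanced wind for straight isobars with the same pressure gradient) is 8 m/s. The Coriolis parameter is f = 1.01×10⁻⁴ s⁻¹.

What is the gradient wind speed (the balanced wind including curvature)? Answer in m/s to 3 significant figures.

Around a high, pressure-gradient force acts outward with centrifugal, so Coriolis balances both:
fV = (1/ρ)|∂P/∂n| + V²/R  →  V² − fR·V + fR·V_g = 0
With fR = 1.01×10⁻⁴ × 933×10³ m = 94.2 m/s:
V = [fR − √((fR)² − 4 fR V_g)]/2 = [94.2 − √(94.2² − 4×94.2×8)]/2 = 8.83 m/s
Supergeostrophic (V > V_g = 8 m/s), as expected around a high.

8.83 m/s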